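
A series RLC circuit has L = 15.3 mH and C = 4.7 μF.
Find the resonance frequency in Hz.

Step 1 — Resonance condition Im(Z)=0 gives ω₀ = 1/√(LC).
Step 2 — ω₀ = 1/√(0.0153·4.7e-06) = 3729 rad/s.
Step 3 — f₀ = ω₀/(2π) = 593.5 Hz.

f₀ = 593.5 Hz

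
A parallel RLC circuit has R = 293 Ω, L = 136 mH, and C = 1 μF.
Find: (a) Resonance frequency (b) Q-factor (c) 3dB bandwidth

Step 1 — Resonance: ω₀ = 1/√(LC) = 1/√(0.136·1e-06) = 2712 rad/s.
Step 2 — f₀ = ω₀/(2π) = 431.6 Hz.
Step 3 — Parallel Q: Q = R/(ω₀L) = 293/(2712·0.136) = 0.7945.
Step 4 — Bandwidth: Δω = ω₀/Q = 3413 rad/s; BW = Δω/(2π) = 543.2 Hz.

(a) f₀ = 431.6 Hz  (b) Q = 0.7945  (c) BW = 543.2 Hz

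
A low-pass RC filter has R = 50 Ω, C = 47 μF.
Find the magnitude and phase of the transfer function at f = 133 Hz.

Step 1 — Angular frequency: ω = 2π·133 = 835.7 rad/s.
Step 2 — Transfer function: H(jω) = 1/(1 + jωRC).
Step 3 — Denominator: 1 + jωRC = 1 + j·835.7·50·4.7e-05 = 1 + j1.964.
Step 4 — H = 0.2059 - j0.4044.
Step 5 — Magnitude: |H| = 0.4538 (-6.9 dB); phase: φ = -63.0°.

|H| = 0.4538 (-6.9 dB), φ = -63.0°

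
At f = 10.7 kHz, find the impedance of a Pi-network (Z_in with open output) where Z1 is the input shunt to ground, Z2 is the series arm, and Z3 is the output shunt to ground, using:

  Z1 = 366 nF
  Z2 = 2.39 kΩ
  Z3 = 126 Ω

Step 1 — Angular frequency: ω = 2π·f = 2π·1.07e+04 = 6.723e+04 rad/s.
Step 2 — Component impedances:
  Z1: Z = 1/(jωC) = -j/(ω·C) = 0 - j40.64 Ω
  Z2: Z = R = 2390 Ω
  Z3: Z = R = 126 Ω
Step 3 — With open output, the series arm Z2 and the output shunt Z3 appear in series to ground: Z2 + Z3 = 2516 Ω.
Step 4 — Parallel with input shunt Z1: Z_in = Z1 || (Z2 + Z3) = 0.6563 - j40.63 Ω = 40.63∠-89.1° Ω.

Z = 0.6563 - j40.63 Ω = 40.63∠-89.1° Ω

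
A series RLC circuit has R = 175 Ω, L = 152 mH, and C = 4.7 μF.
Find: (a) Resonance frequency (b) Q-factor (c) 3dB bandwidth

Step 1 — Resonance condition Im(Z)=0 gives ω₀ = 1/√(LC).
Step 2 — ω₀ = 1/√(0.152·4.7e-06) = 1183 rad/s.
Step 3 — f₀ = ω₀/(2π) = 188.3 Hz.
Step 4 — Series Q: Q = ω₀L/R = 1183·0.152/175 = 1.028.
Step 5 — 3dB bandwidth: Δω = ω₀/Q = 1151 rad/s; BW = Δω/(2π) = 183.2 Hz.

(a) f₀ = 188.3 Hz  (b) Q = 1.028  (c) BW = 183.2 Hz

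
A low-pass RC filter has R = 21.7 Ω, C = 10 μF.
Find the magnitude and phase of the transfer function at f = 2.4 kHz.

Step 1 — Angular frequency: ω = 2π·2400 = 1.508e+04 rad/s.
Step 2 — Transfer function: H(jω) = 1/(1 + jωRC).
Step 3 — Denominator: 1 + jωRC = 1 + j·1.508e+04·21.7·1e-05 = 1 + j3.272.
Step 4 — H = 0.08541 - j0.2795.
Step 5 — Magnitude: |H| = 0.2923 (-10.7 dB); phase: φ = -73.0°.

|H| = 0.2923 (-10.7 dB), φ = -73.0°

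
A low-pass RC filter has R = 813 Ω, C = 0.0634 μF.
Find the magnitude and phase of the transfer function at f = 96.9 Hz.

Step 1 — Angular frequency: ω = 2π·96.9 = 608.8 rad/s.
Step 2 — Transfer function: H(jω) = 1/(1 + jωRC).
Step 3 — Denominator: 1 + jωRC = 1 + j·608.8·813·6.34e-08 = 1 + j0.03138.
Step 4 — H = 0.999 - j0.03135.
Step 5 — Magnitude: |H| = 0.9995 (-0.0 dB); phase: φ = -1.8°.

|H| = 0.9995 (-0.0 dB), φ = -1.8°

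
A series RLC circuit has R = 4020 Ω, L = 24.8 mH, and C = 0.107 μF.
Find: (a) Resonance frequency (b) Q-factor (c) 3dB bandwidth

Step 1 — Resonance: ω₀ = 1/√(LC) = 1/√(0.0248·1.07e-07) = 1.941e+04 rad/s.
Step 2 — f₀ = ω₀/(2π) = 3090 Hz.
Step 3 — Series Q: Q = ω₀L/R = 1.941e+04·0.0248/4020 = 0.1198.
Step 4 — Bandwidth: Δω = ω₀/Q = 1.621e+05 rad/s; BW = Δω/(2π) = 2.58e+04 Hz.

(a) f₀ = 3090 Hz  (b) Q = 0.1198  (c) BW = 2.58e+04 Hz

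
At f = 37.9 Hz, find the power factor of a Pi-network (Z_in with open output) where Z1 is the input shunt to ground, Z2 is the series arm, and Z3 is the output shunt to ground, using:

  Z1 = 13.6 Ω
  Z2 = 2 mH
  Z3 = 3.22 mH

Step 1 — Angular frequency: ω = 2π·f = 2π·37.9 = 238.1 rad/s.
Step 2 — Component impedances:
  Z1: Z = R = 13.6 Ω
  Z2: Z = jωL = j·238.1·0.002 = 0 + j0.4763 Ω
  Z3: Z = jωL = j·238.1·0.00322 = 0 + j0.7668 Ω
Step 3 — With open output, the series arm Z2 and the output shunt Z3 appear in series to ground: Z2 + Z3 = 0 + j1.243 Ω.
Step 4 — Parallel with input shunt Z1: Z_in = Z1 || (Z2 + Z3) = 0.1127 + j1.233 Ω = 1.238∠84.8° Ω.
Step 5 — Power factor: PF = cos(φ) = Re(Z)/|Z| = 0.11267/1.2379 = 0.09102.
Step 6 — Type: Im(Z) = 1.233 ⇒ lagging (phase φ = 84.8°).

PF = 0.09102 (lagging, φ = 84.8°)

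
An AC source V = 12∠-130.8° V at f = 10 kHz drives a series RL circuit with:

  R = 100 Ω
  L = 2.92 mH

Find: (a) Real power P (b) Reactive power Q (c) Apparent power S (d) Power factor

Step 1 — Angular frequency: ω = 2π·f = 2π·1e+04 = 6.283e+04 rad/s.
Step 2 — Component impedances:
  R: Z = R = 100 Ω
  L: Z = jωL = j·6.283e+04·0.00292 = 0 + j183.5 Ω
Step 3 — Series combination: Z_total = R + L = 100 + j183.5 Ω = 209∠61.4° Ω.
Step 4 — Source phasor: V = 12∠-130.8° V = -7.841 - j9.084 V.
Step 5 — Current: I = V / Z = -0.05613 + j0.01214 A = 0.05743∠167.8° A.
Step 6 — Complex power: S = V·I* = 0.3298 + j0.6051 VA.
Step 7 — Real power: P = Re(S) = 0.3298 W.
Step 8 — Reactive power: Q = Im(S) = 0.6051 VAR.
Step 9 — Apparent power: |S| = 0.6892 VA.
Step 10 — Power factor: PF = P/|S| = 0.4786 (lagging).

(a) P = 0.3298 W  (b) Q = 0.6051 VAR  (c) S = 0.6892 VA  (d) PF = 0.4786 (lagging)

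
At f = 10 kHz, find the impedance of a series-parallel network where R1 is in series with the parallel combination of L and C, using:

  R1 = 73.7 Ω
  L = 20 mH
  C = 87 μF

Step 1 — Angular frequency: ω = 2π·f = 2π·1e+04 = 6.283e+04 rad/s.
Step 2 — Component impedances:
  R1: Z = R = 73.7 Ω
  L: Z = jωL = j·6.283e+04·0.02 = 0 + j1257 Ω
  C: Z = 1/(jωC) = -j/(ω·C) = 0 - j0.1829 Ω
Step 3 — Parallel branch: L || C = 1/(1/L + 1/C) = 0 - j0.183 Ω.
Step 4 — Series with R1: Z_total = R1 + (L || C) = 73.7 - j0.183 Ω = 73.7∠-0.1° Ω.

Z = 73.7 - j0.183 Ω = 73.7∠-0.1° Ω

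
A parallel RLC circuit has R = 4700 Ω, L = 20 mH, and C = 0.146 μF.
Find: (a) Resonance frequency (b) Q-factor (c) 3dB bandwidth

Step 1 — Resonance: ω₀ = 1/√(LC) = 1/√(0.02·1.46e-07) = 1.851e+04 rad/s.
Step 2 — f₀ = ω₀/(2π) = 2945 Hz.
Step 3 — Parallel Q: Q = R/(ω₀L) = 4700/(1.851e+04·0.02) = 12.7.
Step 4 — Bandwidth: Δω = ω₀/Q = 1457 rad/s; BW = Δω/(2π) = 231.9 Hz.

(a) f₀ = 2945 Hz  (b) Q = 12.7  (c) BW = 231.9 Hz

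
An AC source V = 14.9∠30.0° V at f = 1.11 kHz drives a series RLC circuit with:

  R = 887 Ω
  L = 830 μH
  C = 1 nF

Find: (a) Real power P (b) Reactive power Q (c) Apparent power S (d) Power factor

Step 1 — Angular frequency: ω = 2π·f = 2π·1110 = 6974 rad/s.
Step 2 — Component impedances:
  R: Z = R = 887 Ω
  L: Z = jωL = j·6974·0.00083 = 0 + j5.789 Ω
  C: Z = 1/(jωC) = -j/(ω·C) = 0 - j1.434e+05 Ω
Step 3 — Series combination: Z_total = R + L + C = 887 - j1.434e+05 Ω = 1.434e+05∠-89.6° Ω.
Step 4 — Source phasor: V = 14.9∠30.0° V = 12.9 + j7.45 V.
Step 5 — Current: I = V / Z = -5.14e-05 + j9.032e-05 A = 0.0001039∠119.6° A.
Step 6 — Complex power: S = V·I* = 9.579e-06 - j0.001548 VA.
Step 7 — Real power: P = Re(S) = 9.579e-06 W.
Step 8 — Reactive power: Q = Im(S) = -0.001548 VAR.
Step 9 — Apparent power: |S| = 0.001548 VA.
Step 10 — Power factor: PF = P/|S| = 0.006186 (leading).

(a) P = 9.579e-06 W  (b) Q = -0.001548 VAR  (c) S = 0.001548 VA  (d) PF = 0.006186 (leading)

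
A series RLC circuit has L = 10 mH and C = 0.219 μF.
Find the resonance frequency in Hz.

Step 1 — Resonance condition Im(Z)=0 gives ω₀ = 1/√(LC).
Step 2 — ω₀ = 1/√(0.01·2.19e-07) = 2.137e+04 rad/s.
Step 3 — f₀ = ω₀/(2π) = 3401 Hz.

f₀ = 3401 Hz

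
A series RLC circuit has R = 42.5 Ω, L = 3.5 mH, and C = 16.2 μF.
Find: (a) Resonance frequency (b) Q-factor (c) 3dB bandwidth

Step 1 — Resonance: ω₀ = 1/√(LC) = 1/√(0.0035·1.62e-05) = 4200 rad/s.
Step 2 — f₀ = ω₀/(2π) = 668.4 Hz.
Step 3 — Series Q: Q = ω₀L/R = 4200·0.0035/42.5 = 0.3458.
Step 4 — Bandwidth: Δω = ω₀/Q = 1.214e+04 rad/s; BW = Δω/(2π) = 1933 Hz.

(a) f₀ = 668.4 Hz  (b) Q = 0.3458  (c) BW = 1933 Hz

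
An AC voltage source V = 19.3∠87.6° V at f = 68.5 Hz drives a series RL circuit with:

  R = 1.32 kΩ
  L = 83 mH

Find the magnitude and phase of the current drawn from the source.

Step 1 — Angular frequency: ω = 2π·f = 2π·68.5 = 430.4 rad/s.
Step 2 — Component impedances:
  R: Z = R = 1320 Ω
  L: Z = jωL = j·430.4·0.083 = 0 + j35.72 Ω
Step 3 — Series combination: Z_total = R + L = 1320 + j35.72 Ω = 1320∠1.6° Ω.
Step 4 — Source phasor: V = 19.3∠87.6° V = 0.8082 + j19.28 V.
Step 5 — Ohm's law: I = V / Z_total = (0.8082 + j19.28) / (1320 + j35.72) = 0.001007 + j0.01458 A.
Step 6 — Convert to polar: |I| = 0.01462 A, ∠I = 86.0°.

I = 0.01462∠86.0° A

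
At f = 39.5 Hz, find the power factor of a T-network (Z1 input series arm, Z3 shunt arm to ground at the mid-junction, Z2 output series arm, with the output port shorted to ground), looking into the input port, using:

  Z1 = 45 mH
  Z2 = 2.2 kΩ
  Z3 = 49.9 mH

Step 1 — Angular frequency: ω = 2π·f = 2π·39.5 = 248.2 rad/s.
Step 2 — Component impedances:
  Z1: Z = jωL = j·248.2·0.045 = 0 + j11.17 Ω
  Z2: Z = R = 2200 Ω
  Z3: Z = jωL = j·248.2·0.0499 = 0 + j12.38 Ω
Step 3 — With the output port shorted to ground, the output series arm Z2 runs from the junction to ground; the shunt arm Z3 also runs from the junction to ground. They appear in parallel: Z3 || Z2 = 0.06971 + j12.38 Ω.
Step 4 — Series with input arm Z1: Z_in = Z1 + (Z3 || Z2) = 0.06971 + j23.55 Ω = 23.55∠89.8° Ω.
Step 5 — Power factor: PF = cos(φ) = Re(Z)/|Z| = 0.06971/23.55 = 0.00296.
Step 6 — Type: Im(Z) = 23.55 ⇒ lagging (phase φ = 89.8°).

PF = 0.00296 (lagging, φ = 89.8°)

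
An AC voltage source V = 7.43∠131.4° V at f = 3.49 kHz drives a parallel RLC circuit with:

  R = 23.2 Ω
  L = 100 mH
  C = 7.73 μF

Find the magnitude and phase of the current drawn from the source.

Step 1 — Angular frequency: ω = 2π·f = 2π·3490 = 2.193e+04 rad/s.
Step 2 — Component impedances:
  R: Z = R = 23.2 Ω
  L: Z = jωL = j·2.193e+04·0.1 = 0 + j2193 Ω
  C: Z = 1/(jωC) = -j/(ω·C) = 0 - j5.9 Ω
Step 3 — Parallel combination: 1/Z_total = 1/R + 1/L + 1/C; Z_total = 1.416 - j5.554 Ω = 5.732∠-75.7° Ω.
Step 4 — Source phasor: V = 7.43∠131.4° V = -4.914 + j5.573 V.
Step 5 — Ohm's law: I = V / Z_total = (-4.914 + j5.573) / (1.416 - j5.554) = -1.154 - j0.5904 A.
Step 6 — Convert to polar: |I| = 1.296 A, ∠I = -152.9°.

I = 1.296∠-152.9° A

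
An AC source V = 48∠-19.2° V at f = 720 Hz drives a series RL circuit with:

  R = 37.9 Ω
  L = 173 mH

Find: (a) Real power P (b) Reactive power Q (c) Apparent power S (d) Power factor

Step 1 — Angular frequency: ω = 2π·f = 2π·720 = 4524 rad/s.
Step 2 — Component impedances:
  R: Z = R = 37.9 Ω
  L: Z = jωL = j·4524·0.173 = 0 + j782.6 Ω
Step 3 — Series combination: Z_total = R + L = 37.9 + j782.6 Ω = 783.6∠87.2° Ω.
Step 4 — Source phasor: V = 48∠-19.2° V = 45.33 - j15.79 V.
Step 5 — Current: I = V / Z = -0.01732 - j0.05876 A = 0.06126∠-106.4° A.
Step 6 — Complex power: S = V·I* = 0.1422 + j2.937 VA.
Step 7 — Real power: P = Re(S) = 0.1422 W.
Step 8 — Reactive power: Q = Im(S) = 2.937 VAR.
Step 9 — Apparent power: |S| = 2.94 VA.
Step 10 — Power factor: PF = P/|S| = 0.04837 (lagging).

(a) P = 0.1422 W  (b) Q = 2.937 VAR  (c) S = 2.94 VA  (d) PF = 0.04837 (lagging)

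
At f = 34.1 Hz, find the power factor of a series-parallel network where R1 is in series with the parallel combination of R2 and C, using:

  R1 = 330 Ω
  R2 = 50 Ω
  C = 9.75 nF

Step 1 — Angular frequency: ω = 2π·f = 2π·34.1 = 214.3 rad/s.
Step 2 — Component impedances:
  R1: Z = R = 330 Ω
  R2: Z = R = 50 Ω
  C: Z = 1/(jωC) = -j/(ω·C) = 0 - j4.787e+05 Ω
Step 3 — Parallel branch: R2 || C = 1/(1/R2 + 1/C) = 50 - j0.005223 Ω.
Step 4 — Series with R1: Z_total = R1 + (R2 || C) = 380 - j0.005223 Ω = 380∠-0.0° Ω.
Step 5 — Power factor: PF = cos(φ) = Re(Z)/|Z| = 380/380 = 1.
Step 6 — Type: Im(Z) = -0.005223 ⇒ leading (phase φ = -0.0°).

PF = 1 (leading, φ = -0.0°)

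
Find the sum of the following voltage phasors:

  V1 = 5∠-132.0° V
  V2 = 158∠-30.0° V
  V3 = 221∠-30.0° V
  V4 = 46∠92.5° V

Step 1 — Convert each phasor to rectangular form:
  V1 = 5·(cos(-132.0°) + j·sin(-132.0°)) = -3.346 - j3.716 V
  V2 = 158·(cos(-30.0°) + j·sin(-30.0°)) = 136.8 - j79 V
  V3 = 221·(cos(-30.0°) + j·sin(-30.0°)) = 191.4 - j110.5 V
  V4 = 46·(cos(92.5°) + j·sin(92.5°)) = -2.006 + j45.96 V
Step 2 — Sum components: V_total = 322.9 - j147.3 V.
Step 3 — Convert to polar: |V_total| = 354.9 V, ∠V_total = -24.5°.

V_total = 354.9∠-24.5° V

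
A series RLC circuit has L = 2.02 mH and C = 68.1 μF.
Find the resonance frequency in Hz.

Step 1 — Resonance condition Im(Z)=0 gives ω₀ = 1/√(LC).
Step 2 — ω₀ = 1/√(0.00202·6.81e-05) = 2696 rad/s.
Step 3 — f₀ = ω₀/(2π) = 429.1 Hz.

f₀ = 429.1 Hz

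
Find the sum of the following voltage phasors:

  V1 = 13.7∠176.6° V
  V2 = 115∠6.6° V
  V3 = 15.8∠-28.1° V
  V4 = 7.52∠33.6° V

Step 1 — Convert each phasor to rectangular form:
  V1 = 13.7·(cos(176.6°) + j·sin(176.6°)) = -13.68 + j0.8125 V
  V2 = 115·(cos(6.6°) + j·sin(6.6°)) = 114.2 + j13.22 V
  V3 = 15.8·(cos(-28.1°) + j·sin(-28.1°)) = 13.94 - j7.442 V
  V4 = 7.52·(cos(33.6°) + j·sin(33.6°)) = 6.264 + j4.162 V
Step 2 — Sum components: V_total = 120.8 + j10.75 V.
Step 3 — Convert to polar: |V_total| = 121.2 V, ∠V_total = 5.1°.

V_total = 121.2∠5.1° V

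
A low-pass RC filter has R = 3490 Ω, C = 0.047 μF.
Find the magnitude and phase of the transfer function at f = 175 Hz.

Step 1 — Angular frequency: ω = 2π·175 = 1100 rad/s.
Step 2 — Transfer function: H(jω) = 1/(1 + jωRC).
Step 3 — Denominator: 1 + jωRC = 1 + j·1100·3490·4.7e-08 = 1 + j0.1804.
Step 4 — H = 0.9685 - j0.1747.
Step 5 — Magnitude: |H| = 0.9841 (-0.1 dB); phase: φ = -10.2°.

|H| = 0.9841 (-0.1 dB), φ = -10.2°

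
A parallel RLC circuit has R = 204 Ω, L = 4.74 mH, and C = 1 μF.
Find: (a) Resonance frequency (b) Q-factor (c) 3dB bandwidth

Step 1 — Resonance: ω₀ = 1/√(LC) = 1/√(0.00474·1e-06) = 1.452e+04 rad/s.
Step 2 — f₀ = ω₀/(2π) = 2312 Hz.
Step 3 — Parallel Q: Q = R/(ω₀L) = 204/(1.452e+04·0.00474) = 2.963.
Step 4 — Bandwidth: Δω = ω₀/Q = 4902 rad/s; BW = Δω/(2π) = 780.2 Hz.

(a) f₀ = 2312 Hz  (b) Q = 2.963  (c) BW = 780.2 Hz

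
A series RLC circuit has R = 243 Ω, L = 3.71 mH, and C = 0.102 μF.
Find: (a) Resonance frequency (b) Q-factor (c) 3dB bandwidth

Step 1 — Resonance: ω₀ = 1/√(LC) = 1/√(0.00371·1.02e-07) = 5.141e+04 rad/s.
Step 2 — f₀ = ω₀/(2π) = 8182 Hz.
Step 3 — Series Q: Q = ω₀L/R = 5.141e+04·0.00371/243 = 0.7848.
Step 4 — Bandwidth: Δω = ω₀/Q = 6.55e+04 rad/s; BW = Δω/(2π) = 1.042e+04 Hz.

(a) f₀ = 8182 Hz  (b) Q = 0.7848  (c) BW = 1.042e+04 Hz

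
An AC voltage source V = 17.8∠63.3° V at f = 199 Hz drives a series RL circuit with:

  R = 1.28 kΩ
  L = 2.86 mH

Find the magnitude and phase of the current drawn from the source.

Step 1 — Angular frequency: ω = 2π·f = 2π·199 = 1250 rad/s.
Step 2 — Component impedances:
  R: Z = R = 1280 Ω
  L: Z = jωL = j·1250·0.00286 = 0 + j3.576 Ω
Step 3 — Series combination: Z_total = R + L = 1280 + j3.576 Ω = 1280∠0.2° Ω.
Step 4 — Source phasor: V = 17.8∠63.3° V = 7.998 + j15.9 V.
Step 5 — Ohm's law: I = V / Z_total = (7.998 + j15.9) / (1280 + j3.576) = 0.006283 + j0.01241 A.
Step 6 — Convert to polar: |I| = 0.01391 A, ∠I = 63.1°.

I = 0.01391∠63.1° A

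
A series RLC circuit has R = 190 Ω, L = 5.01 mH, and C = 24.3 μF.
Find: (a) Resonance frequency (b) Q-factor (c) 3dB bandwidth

Step 1 — Resonance: ω₀ = 1/√(LC) = 1/√(0.00501·2.43e-05) = 2866 rad/s.
Step 2 — f₀ = ω₀/(2π) = 456.1 Hz.
Step 3 — Series Q: Q = ω₀L/R = 2866·0.00501/190 = 0.07557.
Step 4 — Bandwidth: Δω = ω₀/Q = 3.792e+04 rad/s; BW = Δω/(2π) = 6036 Hz.

(a) f₀ = 456.1 Hz  (b) Q = 0.07557  (c) BW = 6036 Hz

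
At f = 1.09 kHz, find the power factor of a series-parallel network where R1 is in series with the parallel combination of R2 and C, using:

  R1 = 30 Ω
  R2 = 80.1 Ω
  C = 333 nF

Step 1 — Angular frequency: ω = 2π·f = 2π·1090 = 6849 rad/s.
Step 2 — Component impedances:
  R1: Z = R = 30 Ω
  R2: Z = R = 80.1 Ω
  C: Z = 1/(jωC) = -j/(ω·C) = 0 - j438.5 Ω
Step 3 — Parallel branch: R2 || C = 1/(1/R2 + 1/C) = 77.51 - j14.16 Ω.
Step 4 — Series with R1: Z_total = R1 + (R2 || C) = 107.5 - j14.16 Ω = 108.4∠-7.5° Ω.
Step 5 — Power factor: PF = cos(φ) = Re(Z)/|Z| = 107.51/108.44 = 0.9914.
Step 6 — Type: Im(Z) = -14.16 ⇒ leading (phase φ = -7.5°).

PF = 0.9914 (leading, φ = -7.5°)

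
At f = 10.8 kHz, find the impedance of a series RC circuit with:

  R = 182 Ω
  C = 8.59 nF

Step 1 — Angular frequency: ω = 2π·f = 2π·1.08e+04 = 6.786e+04 rad/s.
Step 2 — Component impedances:
  R: Z = R = 182 Ω
  C: Z = 1/(jωC) = -j/(ω·C) = 0 - j1716 Ω
Step 3 — Series combination: Z_total = R + C = 182 - j1716 Ω = 1725∠-83.9° Ω.

Z = 182 - j1716 Ω = 1725∠-83.9° Ω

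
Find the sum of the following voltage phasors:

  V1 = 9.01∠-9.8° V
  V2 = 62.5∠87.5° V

Step 1 — Convert each phasor to rectangular form:
  V1 = 9.01·(cos(-9.8°) + j·sin(-9.8°)) = 8.879 - j1.534 V
  V2 = 62.5·(cos(87.5°) + j·sin(87.5°)) = 2.726 + j62.44 V
Step 2 — Sum components: V_total = 11.6 + j60.91 V.
Step 3 — Convert to polar: |V_total| = 62 V, ∠V_total = 79.2°.

V_total = 62∠79.2° V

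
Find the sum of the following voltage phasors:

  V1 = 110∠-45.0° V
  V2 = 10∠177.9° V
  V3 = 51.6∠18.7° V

Step 1 — Convert each phasor to rectangular form:
  V1 = 110·(cos(-45.0°) + j·sin(-45.0°)) = 77.78 - j77.78 V
  V2 = 10·(cos(177.9°) + j·sin(177.9°)) = -9.993 + j0.3664 V
  V3 = 51.6·(cos(18.7°) + j·sin(18.7°)) = 48.88 + j16.54 V
Step 2 — Sum components: V_total = 116.7 - j60.87 V.
Step 3 — Convert to polar: |V_total| = 131.6 V, ∠V_total = -27.6°.

V_total = 131.6∠-27.6° V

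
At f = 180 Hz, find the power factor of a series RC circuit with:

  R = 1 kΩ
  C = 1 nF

Step 1 — Angular frequency: ω = 2π·f = 2π·180 = 1131 rad/s.
Step 2 — Component impedances:
  R: Z = R = 1000 Ω
  C: Z = 1/(jωC) = -j/(ω·C) = 0 - j8.842e+05 Ω
Step 3 — Series combination: Z_total = R + C = 1000 - j8.842e+05 Ω = 8.842e+05∠-89.9° Ω.
Step 4 — Power factor: PF = cos(φ) = Re(Z)/|Z| = 1000/8.842e+05 = 0.001131.
Step 5 — Type: Im(Z) = -8.842e+05 ⇒ leading (phase φ = -89.9°).

PF = 0.001131 (leading, φ = -89.9°)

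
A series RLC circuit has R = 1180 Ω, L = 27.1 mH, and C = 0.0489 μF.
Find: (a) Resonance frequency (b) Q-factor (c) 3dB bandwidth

Step 1 — Resonance: ω₀ = 1/√(LC) = 1/√(0.0271·4.89e-08) = 2.747e+04 rad/s.
Step 2 — f₀ = ω₀/(2π) = 4372 Hz.
Step 3 — Series Q: Q = ω₀L/R = 2.747e+04·0.0271/1180 = 0.6309.
Step 4 — Bandwidth: Δω = ω₀/Q = 4.354e+04 rad/s; BW = Δω/(2π) = 6930 Hz.

(a) f₀ = 4372 Hz  (b) Q = 0.6309  (c) BW = 6930 Hz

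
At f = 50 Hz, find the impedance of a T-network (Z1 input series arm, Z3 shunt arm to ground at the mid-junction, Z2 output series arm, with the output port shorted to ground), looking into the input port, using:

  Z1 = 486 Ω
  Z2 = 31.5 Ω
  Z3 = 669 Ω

Step 1 — Angular frequency: ω = 2π·f = 2π·50 = 314.2 rad/s.
Step 2 — Component impedances:
  Z1: Z = R = 486 Ω
  Z2: Z = R = 31.5 Ω
  Z3: Z = R = 669 Ω
Step 3 — With the output port shorted to ground, the output series arm Z2 runs from the junction to ground; the shunt arm Z3 also runs from the junction to ground. They appear in parallel: Z3 || Z2 = 30.08 Ω.
Step 4 — Series with input arm Z1: Z_in = Z1 + (Z3 || Z2) = 516.1 Ω = 516.1∠0.0° Ω.

Z = 516.1 Ω = 516.1∠0.0° Ω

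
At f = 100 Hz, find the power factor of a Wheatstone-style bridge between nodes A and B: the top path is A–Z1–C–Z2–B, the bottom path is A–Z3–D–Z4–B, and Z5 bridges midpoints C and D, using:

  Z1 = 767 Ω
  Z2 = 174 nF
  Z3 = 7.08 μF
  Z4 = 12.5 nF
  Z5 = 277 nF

Step 1 — Angular frequency: ω = 2π·f = 2π·100 = 628.3 rad/s.
Step 2 — Component impedances:
  Z1: Z = R = 767 Ω
  Z2: Z = 1/(jωC) = -j/(ω·C) = 0 - j9147 Ω
  Z3: Z = 1/(jωC) = -j/(ω·C) = 0 - j224.8 Ω
  Z4: Z = 1/(jωC) = -j/(ω·C) = 0 - j1.273e+05 Ω
  Z5: Z = 1/(jωC) = -j/(ω·C) = 0 - j5746 Ω
Step 3 — Bridge requires nodal analysis (the Z5 bridge couples midpoints C and D, so the two paths cannot be reduced to a simple series/parallel combination). Setting node B to ground and injecting 1 A at node A, the 3-node admittance system at A, C, D solves to V_A = Z_AB = 659.6 - j8623 Ω = 8648∠-85.6° Ω.
Step 4 — Power factor: PF = cos(φ) = Re(Z)/|Z| = 659.6/8648 = 0.07627.
Step 5 — Type: Im(Z) = -8623 ⇒ leading (phase φ = -85.6°).

PF = 0.07627 (leading, φ = -85.6°)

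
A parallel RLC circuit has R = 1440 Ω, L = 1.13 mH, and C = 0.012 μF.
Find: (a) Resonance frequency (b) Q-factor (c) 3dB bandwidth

Step 1 — Resonance: ω₀ = 1/√(LC) = 1/√(0.00113·1.2e-08) = 2.716e+05 rad/s.
Step 2 — f₀ = ω₀/(2π) = 4.322e+04 Hz.
Step 3 — Parallel Q: Q = R/(ω₀L) = 1440/(2.716e+05·0.00113) = 4.693.
Step 4 — Bandwidth: Δω = ω₀/Q = 5.787e+04 rad/s; BW = Δω/(2π) = 9210 Hz.

(a) f₀ = 4.322e+04 Hz  (b) Q = 4.693  (c) BW = 9210 Hz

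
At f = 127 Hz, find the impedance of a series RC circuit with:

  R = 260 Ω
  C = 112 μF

Step 1 — Angular frequency: ω = 2π·f = 2π·127 = 798 rad/s.
Step 2 — Component impedances:
  R: Z = R = 260 Ω
  C: Z = 1/(jωC) = -j/(ω·C) = 0 - j11.19 Ω
Step 3 — Series combination: Z_total = R + C = 260 - j11.19 Ω = 260.2∠-2.5° Ω.

Z = 260 - j11.19 Ω = 260.2∠-2.5° Ω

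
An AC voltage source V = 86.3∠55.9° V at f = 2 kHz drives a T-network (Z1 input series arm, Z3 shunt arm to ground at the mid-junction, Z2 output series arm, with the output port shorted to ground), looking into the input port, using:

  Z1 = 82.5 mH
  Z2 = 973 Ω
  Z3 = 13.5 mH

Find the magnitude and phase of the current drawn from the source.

Step 1 — Angular frequency: ω = 2π·f = 2π·2000 = 1.257e+04 rad/s.
Step 2 — Component impedances:
  Z1: Z = jωL = j·1.257e+04·0.0825 = 0 + j1037 Ω
  Z2: Z = R = 973 Ω
  Z3: Z = jωL = j·1.257e+04·0.0135 = 0 + j169.6 Ω
Step 3 — With the output port shorted to ground, the output series arm Z2 runs from the junction to ground; the shunt arm Z3 also runs from the junction to ground. They appear in parallel: Z3 || Z2 = 28.71 + j164.6 Ω.
Step 4 — Series with input arm Z1: Z_in = Z1 + (Z3 || Z2) = 28.71 + j1201 Ω = 1202∠88.6° Ω.
Step 5 — Source phasor: V = 86.3∠55.9° V = 48.38 + j71.46 V.
Step 6 — Ohm's law: I = V / Z_total = (48.38 + j71.46) / (28.71 + j1201) = 0.06041 - j0.03883 A.
Step 7 — Convert to polar: |I| = 0.07181 A, ∠I = -32.7°.

I = 0.07181∠-32.7° A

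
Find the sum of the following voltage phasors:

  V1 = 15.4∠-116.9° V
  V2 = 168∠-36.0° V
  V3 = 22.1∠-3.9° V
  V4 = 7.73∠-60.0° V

Step 1 — Convert each phasor to rectangular form:
  V1 = 15.4·(cos(-116.9°) + j·sin(-116.9°)) = -6.967 - j13.73 V
  V2 = 168·(cos(-36.0°) + j·sin(-36.0°)) = 135.9 - j98.75 V
  V3 = 22.1·(cos(-3.9°) + j·sin(-3.9°)) = 22.05 - j1.503 V
  V4 = 7.73·(cos(-60.0°) + j·sin(-60.0°)) = 3.865 - j6.694 V
Step 2 — Sum components: V_total = 154.9 - j120.7 V.
Step 3 — Convert to polar: |V_total| = 196.3 V, ∠V_total = -37.9°.

V_total = 196.3∠-37.9° V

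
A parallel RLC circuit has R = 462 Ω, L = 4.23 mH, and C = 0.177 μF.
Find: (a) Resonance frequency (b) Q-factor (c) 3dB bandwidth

Step 1 — Resonance: ω₀ = 1/√(LC) = 1/√(0.00423·1.77e-07) = 3.655e+04 rad/s.
Step 2 — f₀ = ω₀/(2π) = 5817 Hz.
Step 3 — Parallel Q: Q = R/(ω₀L) = 462/(3.655e+04·0.00423) = 2.989.
Step 4 — Bandwidth: Δω = ω₀/Q = 1.223e+04 rad/s; BW = Δω/(2π) = 1946 Hz.

(a) f₀ = 5817 Hz  (b) Q = 2.989  (c) BW = 1946 Hz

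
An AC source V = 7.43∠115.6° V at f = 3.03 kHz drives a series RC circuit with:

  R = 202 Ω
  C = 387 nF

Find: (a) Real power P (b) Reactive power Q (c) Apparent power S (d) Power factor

Step 1 — Angular frequency: ω = 2π·f = 2π·3030 = 1.904e+04 rad/s.
Step 2 — Component impedances:
  R: Z = R = 202 Ω
  C: Z = 1/(jωC) = -j/(ω·C) = 0 - j135.7 Ω
Step 3 — Series combination: Z_total = R + C = 202 - j135.7 Ω = 243.4∠-33.9° Ω.
Step 4 — Source phasor: V = 7.43∠115.6° V = -3.21 + j6.701 V.
Step 5 — Current: I = V / Z = -0.02631 + j0.0155 A = 0.03053∠149.5° A.
Step 6 — Complex power: S = V·I* = 0.1883 - j0.1265 VA.
Step 7 — Real power: P = Re(S) = 0.1883 W.
Step 8 — Reactive power: Q = Im(S) = -0.1265 VAR.
Step 9 — Apparent power: |S| = 0.2268 VA.
Step 10 — Power factor: PF = P/|S| = 0.83 (leading).

(a) P = 0.1883 W  (b) Q = -0.1265 VAR  (c) S = 0.2268 VA  (d) PF = 0.83 (leading)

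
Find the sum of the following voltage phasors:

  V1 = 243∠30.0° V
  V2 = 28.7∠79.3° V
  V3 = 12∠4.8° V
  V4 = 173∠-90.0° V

Step 1 — Convert each phasor to rectangular form:
  V1 = 243·(cos(30.0°) + j·sin(30.0°)) = 210.4 + j121.5 V
  V2 = 28.7·(cos(79.3°) + j·sin(79.3°)) = 5.329 + j28.2 V
  V3 = 12·(cos(4.8°) + j·sin(4.8°)) = 11.96 + j1.004 V
  V4 = 173·(cos(-90.0°) + j·sin(-90.0°)) = 0 - j173 V
Step 2 — Sum components: V_total = 227.7 - j22.29 V.
Step 3 — Convert to polar: |V_total| = 228.8 V, ∠V_total = -5.6°.

V_total = 228.8∠-5.6° V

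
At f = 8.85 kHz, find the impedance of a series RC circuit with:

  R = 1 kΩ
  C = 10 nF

Step 1 — Angular frequency: ω = 2π·f = 2π·8850 = 5.561e+04 rad/s.
Step 2 — Component impedances:
  R: Z = R = 1000 Ω
  C: Z = 1/(jωC) = -j/(ω·C) = 0 - j1798 Ω
Step 3 — Series combination: Z_total = R + C = 1000 - j1798 Ω = 2058∠-60.9° Ω.

Z = 1000 - j1798 Ω = 2058∠-60.9° Ω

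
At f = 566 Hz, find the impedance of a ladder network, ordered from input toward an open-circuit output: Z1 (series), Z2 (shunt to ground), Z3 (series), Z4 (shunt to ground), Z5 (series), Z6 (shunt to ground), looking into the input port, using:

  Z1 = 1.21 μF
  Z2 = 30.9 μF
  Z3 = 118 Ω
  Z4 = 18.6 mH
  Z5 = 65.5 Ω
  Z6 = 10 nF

Step 1 — Angular frequency: ω = 2π·f = 2π·566 = 3556 rad/s.
Step 2 — Component impedances:
  Z1: Z = 1/(jωC) = -j/(ω·C) = 0 - j232.4 Ω
  Z2: Z = 1/(jωC) = -j/(ω·C) = 0 - j9.1 Ω
  Z3: Z = R = 118 Ω
  Z4: Z = jωL = j·3556·0.0186 = 0 + j66.15 Ω
  Z5: Z = R = 65.5 Ω
  Z6: Z = 1/(jωC) = -j/(ω·C) = 0 - j2.812e+04 Ω
Step 3 — Ladder network (open output): work backward from the far end, alternating series and parallel combinations. Z_in = 0.5683 - j241.8 Ω = 241.8∠-89.9° Ω.

Z = 0.5683 - j241.8 Ω = 241.8∠-89.9° Ω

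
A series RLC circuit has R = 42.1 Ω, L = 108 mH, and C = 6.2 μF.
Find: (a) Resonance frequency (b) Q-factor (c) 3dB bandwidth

Step 1 — Resonance: ω₀ = 1/√(LC) = 1/√(0.108·6.2e-06) = 1222 rad/s.
Step 2 — f₀ = ω₀/(2π) = 194.5 Hz.
Step 3 — Series Q: Q = ω₀L/R = 1222·0.108/42.1 = 3.135.
Step 4 — Bandwidth: Δω = ω₀/Q = 389.8 rad/s; BW = Δω/(2π) = 62.04 Hz.

(a) f₀ = 194.5 Hz  (b) Q = 3.135  (c) BW = 62.04 Hz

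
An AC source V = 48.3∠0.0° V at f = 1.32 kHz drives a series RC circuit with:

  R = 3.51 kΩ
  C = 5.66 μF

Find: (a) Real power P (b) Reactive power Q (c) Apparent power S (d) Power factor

Step 1 — Angular frequency: ω = 2π·f = 2π·1320 = 8294 rad/s.
Step 2 — Component impedances:
  R: Z = R = 3510 Ω
  C: Z = 1/(jωC) = -j/(ω·C) = 0 - j21.3 Ω
Step 3 — Series combination: Z_total = R + C = 3510 - j21.3 Ω = 3510∠-0.3° Ω.
Step 4 — Source phasor: V = 48.3∠0.0° V = 48.3 V.
Step 5 — Current: I = V / Z = 0.01376 + j8.351e-05 A = 0.01376∠0.3° A.
Step 6 — Complex power: S = V·I* = 0.6646 - j0.004034 VA.
Step 7 — Real power: P = Re(S) = 0.6646 W.
Step 8 — Reactive power: Q = Im(S) = -0.004034 VAR.
Step 9 — Apparent power: |S| = 0.6646 VA.
Step 10 — Power factor: PF = P/|S| = 1 (leading).

(a) P = 0.6646 W  (b) Q = -0.004034 VAR  (c) S = 0.6646 VA  (d) PF = 1 (leading)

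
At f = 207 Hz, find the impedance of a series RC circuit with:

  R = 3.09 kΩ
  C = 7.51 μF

Step 1 — Angular frequency: ω = 2π·f = 2π·207 = 1301 rad/s.
Step 2 — Component impedances:
  R: Z = R = 3090 Ω
  C: Z = 1/(jωC) = -j/(ω·C) = 0 - j102.4 Ω
Step 3 — Series combination: Z_total = R + C = 3090 - j102.4 Ω = 3092∠-1.9° Ω.

Z = 3090 - j102.4 Ω = 3092∠-1.9° Ω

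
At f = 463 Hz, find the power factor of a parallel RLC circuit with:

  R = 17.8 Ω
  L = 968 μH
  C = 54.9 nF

Step 1 — Angular frequency: ω = 2π·f = 2π·463 = 2909 rad/s.
Step 2 — Component impedances:
  R: Z = R = 17.8 Ω
  L: Z = jωL = j·2909·0.000968 = 0 + j2.816 Ω
  C: Z = 1/(jωC) = -j/(ω·C) = 0 - j6261 Ω
Step 3 — Parallel combination: 1/Z_total = 1/R + 1/L + 1/C; Z_total = 0.435 + j2.748 Ω = 2.783∠81.0° Ω.
Step 4 — Power factor: PF = cos(φ) = Re(Z)/|Z| = 0.435/2.783 = 0.1563.
Step 5 — Type: Im(Z) = 2.748 ⇒ lagging (phase φ = 81.0°).

PF = 0.1563 (lagging, φ = 81.0°)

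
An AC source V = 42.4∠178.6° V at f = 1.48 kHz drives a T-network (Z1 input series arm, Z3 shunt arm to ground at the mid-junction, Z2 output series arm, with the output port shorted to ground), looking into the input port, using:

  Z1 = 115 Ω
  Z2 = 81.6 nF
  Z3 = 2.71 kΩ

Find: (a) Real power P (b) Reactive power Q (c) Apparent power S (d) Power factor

Step 1 — Angular frequency: ω = 2π·f = 2π·1480 = 9299 rad/s.
Step 2 — Component impedances:
  Z1: Z = R = 115 Ω
  Z2: Z = 1/(jωC) = -j/(ω·C) = 0 - j1318 Ω
  Z3: Z = R = 2710 Ω
Step 3 — With the output port shorted to ground, the output series arm Z2 runs from the junction to ground; the shunt arm Z3 also runs from the junction to ground. They appear in parallel: Z3 || Z2 = 518.3 - j1066 Ω.
Step 4 — Series with input arm Z1: Z_in = Z1 + (Z3 || Z2) = 633.3 - j1066 Ω = 1240∠-59.3° Ω.
Step 5 — Source phasor: V = 42.4∠178.6° V = -42.39 + j1.036 V.
Step 6 — Current: I = V / Z = -0.01818 - j0.02897 A = 0.0342∠-122.1° A.
Step 7 — Complex power: S = V·I* = 0.7407 - j1.247 VA.
Step 8 — Real power: P = Re(S) = 0.7407 W.
Step 9 — Reactive power: Q = Im(S) = -1.247 VAR.
Step 10 — Apparent power: |S| = 1.45 VA.
Step 11 — Power factor: PF = P/|S| = 0.5108 (leading).

(a) P = 0.7407 W  (b) Q = -1.247 VAR  (c) S = 1.45 VA  (d) PF = 0.5108 (leading)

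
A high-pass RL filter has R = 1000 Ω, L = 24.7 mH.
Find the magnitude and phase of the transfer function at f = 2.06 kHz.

Step 1 — Angular frequency: ω = 2π·2060 = 1.294e+04 rad/s.
Step 2 — Transfer function: H(jω) = jωL/(R + jωL).
Step 3 — Numerator jωL = j·319.7; denominator R + jωL = 1000 + j319.7.
Step 4 — H = 0.09273 + j0.2901.
Step 5 — Magnitude: |H| = 0.3045 (-10.3 dB); phase: φ = 72.3°.

|H| = 0.3045 (-10.3 dB), φ = 72.3°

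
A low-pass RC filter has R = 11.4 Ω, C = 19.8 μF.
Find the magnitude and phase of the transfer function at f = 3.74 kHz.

Step 1 — Angular frequency: ω = 2π·3740 = 2.35e+04 rad/s.
Step 2 — Transfer function: H(jω) = 1/(1 + jωRC).
Step 3 — Denominator: 1 + jωRC = 1 + j·2.35e+04·11.4·1.98e-05 = 1 + j5.304.
Step 4 — H = 0.03432 - j0.1821.
Step 5 — Magnitude: |H| = 0.1853 (-14.6 dB); phase: φ = -79.3°.

|H| = 0.1853 (-14.6 dB), φ = -79.3°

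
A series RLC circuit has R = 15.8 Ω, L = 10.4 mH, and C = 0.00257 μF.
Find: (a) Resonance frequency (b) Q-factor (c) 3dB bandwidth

Step 1 — Resonance condition Im(Z)=0 gives ω₀ = 1/√(LC).
Step 2 — ω₀ = 1/√(0.0104·2.57e-09) = 1.934e+05 rad/s.
Step 3 — f₀ = ω₀/(2π) = 3.078e+04 Hz.
Step 4 — Series Q: Q = ω₀L/R = 1.934e+05·0.0104/15.8 = 127.3.
Step 5 — 3dB bandwidth: Δω = ω₀/Q = 1519 rad/s; BW = Δω/(2π) = 241.8 Hz.

(a) f₀ = 3.078e+04 Hz  (b) Q = 127.3  (c) BW = 241.8 Hz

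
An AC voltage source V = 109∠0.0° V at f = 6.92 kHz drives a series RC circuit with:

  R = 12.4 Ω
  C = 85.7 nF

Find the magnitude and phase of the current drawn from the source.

Step 1 — Angular frequency: ω = 2π·f = 2π·6920 = 4.348e+04 rad/s.
Step 2 — Component impedances:
  R: Z = R = 12.4 Ω
  C: Z = 1/(jωC) = -j/(ω·C) = 0 - j268.4 Ω
Step 3 — Series combination: Z_total = R + C = 12.4 - j268.4 Ω = 268.7∠-87.4° Ω.
Step 4 — Source phasor: V = 109∠0.0° V = 109 V.
Step 5 — Ohm's law: I = V / Z_total = (109) / (12.4 - j268.4) = 0.01873 + j0.4053 A.
Step 6 — Convert to polar: |I| = 0.4057 A, ∠I = 87.4°.

I = 0.4057∠87.4° A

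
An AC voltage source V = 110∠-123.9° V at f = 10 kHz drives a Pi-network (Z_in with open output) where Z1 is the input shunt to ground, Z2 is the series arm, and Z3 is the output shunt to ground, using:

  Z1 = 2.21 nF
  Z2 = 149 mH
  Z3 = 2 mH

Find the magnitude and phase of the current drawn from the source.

Step 1 — Angular frequency: ω = 2π·f = 2π·1e+04 = 6.283e+04 rad/s.
Step 2 — Component impedances:
  Z1: Z = 1/(jωC) = -j/(ω·C) = 0 - j7202 Ω
  Z2: Z = jωL = j·6.283e+04·0.149 = 0 + j9362 Ω
  Z3: Z = jωL = j·6.283e+04·0.002 = 0 + j125.7 Ω
Step 3 — With open output, the series arm Z2 and the output shunt Z3 appear in series to ground: Z2 + Z3 = 0 + j9488 Ω.
Step 4 — Parallel with input shunt Z1: Z_in = Z1 || (Z2 + Z3) = 0 - j2.989e+04 Ω = 2.989e+04∠-90.0° Ω.
Step 5 — Source phasor: V = 110∠-123.9° V = -61.35 - j91.3 V.
Step 6 — Ohm's law: I = V / Z_total = (-61.35 - j91.3) / (0 - j2.989e+04) = 0.003055 - j0.002053 A.
Step 7 — Convert to polar: |I| = 0.00368 A, ∠I = -33.9°.

I = 0.00368∠-33.9° A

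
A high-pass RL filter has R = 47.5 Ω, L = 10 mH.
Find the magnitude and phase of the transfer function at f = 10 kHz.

Step 1 — Angular frequency: ω = 2π·1e+04 = 6.283e+04 rad/s.
Step 2 — Transfer function: H(jω) = jωL/(R + jωL).
Step 3 — Numerator jωL = j·628.3; denominator R + jωL = 47.5 + j628.3.
Step 4 — H = 0.9943 + j0.07517.
Step 5 — Magnitude: |H| = 0.9972 (-0.0 dB); phase: φ = 4.3°.

|H| = 0.9972 (-0.0 dB), φ = 4.3°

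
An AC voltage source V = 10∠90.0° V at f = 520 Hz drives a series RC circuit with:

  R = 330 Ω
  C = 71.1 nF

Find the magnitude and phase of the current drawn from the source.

Step 1 — Angular frequency: ω = 2π·f = 2π·520 = 3267 rad/s.
Step 2 — Component impedances:
  R: Z = R = 330 Ω
  C: Z = 1/(jωC) = -j/(ω·C) = 0 - j4305 Ω
Step 3 — Series combination: Z_total = R + C = 330 - j4305 Ω = 4317∠-85.6° Ω.
Step 4 — Source phasor: V = 10∠90.0° V = 0 + j10 V.
Step 5 — Ohm's law: I = V / Z_total = (0 + j10) / (330 - j4305) = -0.002309 + j0.000177 A.
Step 6 — Convert to polar: |I| = 0.002316 A, ∠I = 175.6°.

I = 0.002316∠175.6° A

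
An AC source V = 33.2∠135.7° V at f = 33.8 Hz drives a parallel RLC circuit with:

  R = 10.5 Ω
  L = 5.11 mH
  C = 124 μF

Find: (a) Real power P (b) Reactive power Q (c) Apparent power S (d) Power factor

Step 1 — Angular frequency: ω = 2π·f = 2π·33.8 = 212.4 rad/s.
Step 2 — Component impedances:
  R: Z = R = 10.5 Ω
  L: Z = jωL = j·212.4·0.00511 = 0 + j1.085 Ω
  C: Z = 1/(jωC) = -j/(ω·C) = 0 - j37.97 Ω
Step 3 — Parallel combination: 1/Z_total = 1/R + 1/L + 1/C; Z_total = 0.1175 + j1.105 Ω = 1.111∠83.9° Ω.
Step 4 — Source phasor: V = 33.2∠135.7° V = -23.76 + j23.19 V.
Step 5 — Current: I = V / Z = 18.49 + j23.48 A = 29.89∠51.8° A.
Step 6 — Complex power: S = V·I* = 105 + j986.7 VA.
Step 7 — Real power: P = Re(S) = 105 W.
Step 8 — Reactive power: Q = Im(S) = 986.7 VAR.
Step 9 — Apparent power: |S| = 992.2 VA.
Step 10 — Power factor: PF = P/|S| = 0.1058 (lagging).

(a) P = 105 W  (b) Q = 986.7 VAR  (c) S = 992.2 VA  (d) PF = 0.1058 (lagging)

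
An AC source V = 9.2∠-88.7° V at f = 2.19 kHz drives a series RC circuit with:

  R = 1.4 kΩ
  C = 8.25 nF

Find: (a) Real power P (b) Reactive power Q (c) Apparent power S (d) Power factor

Step 1 — Angular frequency: ω = 2π·f = 2π·2190 = 1.376e+04 rad/s.
Step 2 — Component impedances:
  R: Z = R = 1400 Ω
  C: Z = 1/(jωC) = -j/(ω·C) = 0 - j8809 Ω
Step 3 — Series combination: Z_total = R + C = 1400 - j8809 Ω = 8919∠-81.0° Ω.
Step 4 — Source phasor: V = 9.2∠-88.7° V = 0.2087 - j9.198 V.
Step 5 — Current: I = V / Z = 0.001022 - j0.0001387 A = 0.001031∠-7.7° A.
Step 6 — Complex power: S = V·I* = 0.001489 - j0.009372 VA.
Step 7 — Real power: P = Re(S) = 0.001489 W.
Step 8 — Reactive power: Q = Im(S) = -0.009372 VAR.
Step 9 — Apparent power: |S| = 0.009489 VA.
Step 10 — Power factor: PF = P/|S| = 0.157 (leading).

(a) P = 0.001489 W  (b) Q = -0.009372 VAR  (c) S = 0.009489 VA  (d) PF = 0.157 (leading)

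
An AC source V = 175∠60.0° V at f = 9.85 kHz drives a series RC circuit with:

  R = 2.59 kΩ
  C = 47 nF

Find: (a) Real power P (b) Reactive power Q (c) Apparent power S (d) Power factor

Step 1 — Angular frequency: ω = 2π·f = 2π·9850 = 6.189e+04 rad/s.
Step 2 — Component impedances:
  R: Z = R = 2590 Ω
  C: Z = 1/(jωC) = -j/(ω·C) = 0 - j343.8 Ω
Step 3 — Series combination: Z_total = R + C = 2590 - j343.8 Ω = 2613∠-7.6° Ω.
Step 4 — Source phasor: V = 175∠60.0° V = 87.5 + j151.6 V.
Step 5 — Current: I = V / Z = 0.02557 + j0.06191 A = 0.06698∠67.6° A.
Step 6 — Complex power: S = V·I* = 11.62 - j1.542 VA.
Step 7 — Real power: P = Re(S) = 11.62 W.
Step 8 — Reactive power: Q = Im(S) = -1.542 VAR.
Step 9 — Apparent power: |S| = 11.72 VA.
Step 10 — Power factor: PF = P/|S| = 0.9913 (leading).

(a) P = 11.62 W  (b) Q = -1.542 VAR  (c) S = 11.72 VA  (d) PF = 0.9913 (leading)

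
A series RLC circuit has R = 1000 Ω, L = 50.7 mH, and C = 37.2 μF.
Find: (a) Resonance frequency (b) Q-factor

Step 1 — Resonance condition Im(Z)=0 gives ω₀ = 1/√(LC).
Step 2 — ω₀ = 1/√(0.0507·3.72e-05) = 728.2 rad/s.
Step 3 — f₀ = ω₀/(2π) = 115.9 Hz.
Step 4 — Series Q: Q = ω₀L/R = 728.2·0.0507/1000 = 0.03692.

(a) f₀ = 115.9 Hz  (b) Q = 0.03692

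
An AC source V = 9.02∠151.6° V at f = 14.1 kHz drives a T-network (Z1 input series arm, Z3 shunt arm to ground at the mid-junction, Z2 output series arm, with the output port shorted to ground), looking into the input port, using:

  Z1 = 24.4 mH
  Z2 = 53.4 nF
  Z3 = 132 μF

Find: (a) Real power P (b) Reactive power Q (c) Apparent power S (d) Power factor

Step 1 — Angular frequency: ω = 2π·f = 2π·1.41e+04 = 8.859e+04 rad/s.
Step 2 — Component impedances:
  Z1: Z = jωL = j·8.859e+04·0.0244 = 0 + j2162 Ω
  Z2: Z = 1/(jωC) = -j/(ω·C) = 0 - j211.4 Ω
  Z3: Z = 1/(jωC) = -j/(ω·C) = 0 - j0.08551 Ω
Step 3 — With the output port shorted to ground, the output series arm Z2 runs from the junction to ground; the shunt arm Z3 also runs from the junction to ground. They appear in parallel: Z3 || Z2 = 0 - j0.08548 Ω.
Step 4 — Series with input arm Z1: Z_in = Z1 + (Z3 || Z2) = 0 + j2162 Ω = 2162∠90.0° Ω.
Step 5 — Source phasor: V = 9.02∠151.6° V = -7.934 + j4.29 V.
Step 6 — Current: I = V / Z = 0.001985 + j0.003671 A = 0.004173∠61.6° A.
Step 7 — Complex power: S = V·I* = 0 + j0.03764 VA.
Step 8 — Real power: P = Re(S) = 0 W.
Step 9 — Reactive power: Q = Im(S) = 0.03764 VAR.
Step 10 — Apparent power: |S| = 0.03764 VA.
Step 11 — Power factor: PF = P/|S| = 0 (lagging).

(a) P = 0 W  (b) Q = 0.03764 VAR  (c) S = 0.03764 VA  (d) PF = 0 (lagging)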